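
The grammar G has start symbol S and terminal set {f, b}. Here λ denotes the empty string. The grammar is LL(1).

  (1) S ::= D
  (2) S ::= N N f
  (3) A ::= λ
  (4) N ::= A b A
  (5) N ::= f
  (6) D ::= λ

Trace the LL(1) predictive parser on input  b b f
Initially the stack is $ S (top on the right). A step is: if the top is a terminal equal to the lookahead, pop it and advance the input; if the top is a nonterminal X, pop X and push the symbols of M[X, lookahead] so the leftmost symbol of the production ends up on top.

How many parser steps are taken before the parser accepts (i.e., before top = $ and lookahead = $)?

10

      Stack        Input    Action
   1  $ S          b b f $  expand S ::= N N f
   2  $ f N N      b b f $  expand N ::= A b A
   3  $ f N A b A  b b f $  expand A ::= λ
   4  $ f N A b    b b f $  match b
   5  $ f N A      b f $    expand A ::= λ
   6  $ f N        b f $    expand N ::= A b A
   7  $ f A b A    b f $    expand A ::= λ
   8  $ f A b      b f $    match b
   9  $ f A        f $      expand A ::= λ
  10  $ f          f $      match f
Accept reached after 10 steps.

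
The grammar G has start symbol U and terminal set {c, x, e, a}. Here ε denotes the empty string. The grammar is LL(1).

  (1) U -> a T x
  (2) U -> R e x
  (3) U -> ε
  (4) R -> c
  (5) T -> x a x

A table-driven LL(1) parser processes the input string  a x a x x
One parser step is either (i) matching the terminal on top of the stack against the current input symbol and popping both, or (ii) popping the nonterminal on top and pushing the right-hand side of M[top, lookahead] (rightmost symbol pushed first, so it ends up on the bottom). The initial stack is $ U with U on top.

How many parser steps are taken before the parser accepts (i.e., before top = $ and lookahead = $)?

7

     Stack      Input        Action
  1  $ U        a x a x x $  expand U -> a T x
  2  $ x T a    a x a x x $  match a
  3  $ x T      x a x x $    expand T -> x a x
  4  $ x x a x  x a x x $    match x
  5  $ x x a    a x x $      match a
  6  $ x x      x x $        match x
  7  $ x        x $          match x
Accept reached after 7 steps.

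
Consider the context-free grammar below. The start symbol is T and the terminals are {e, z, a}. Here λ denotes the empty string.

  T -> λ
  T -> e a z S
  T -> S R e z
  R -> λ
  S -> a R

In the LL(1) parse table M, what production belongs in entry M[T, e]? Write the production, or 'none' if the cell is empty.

FIRST(R) = {λ}
FIRST(S) = {a}
FIRST(T) = {λ, a, e}  (via S R e z)
FOLLOW(T) includes $ since T is the start symbol.
FOLLOW(T): T appears on no right-hand side. Thus FOLLOW(T) = {$}.
For T -> λ: FIRST(λ) = {λ}, so it goes in M[T, t] for t ∈ {}; since λ ∈ FIRST, also for every t ∈ FOLLOW(T) = {$}.
For T -> e a z S: FIRST(e a z S) = {e}, so it goes in M[T, t] for t ∈ {e}.
For T -> S R e z: FIRST(S R e z) = {a}, so it goes in M[T, t] for t ∈ {a}.

T -> e a z S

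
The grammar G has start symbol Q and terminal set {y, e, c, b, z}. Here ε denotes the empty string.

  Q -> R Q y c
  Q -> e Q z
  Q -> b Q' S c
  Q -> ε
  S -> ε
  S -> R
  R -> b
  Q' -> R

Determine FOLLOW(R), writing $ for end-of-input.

FIRST(R): from R->b we get {b}. So FIRST(R) = {b}.
FIRST(Q): from Q->R Q y c we get {b}; from Q->e Q z we get {e}; from Q->b Q' S c we get {b}; from Q->ε we get {ε}. So FIRST(Q) = {ε, b, e}.
FIRST(S): from S->ε we get {ε}; from S->R we get {b}. So FIRST(S) = {ε, b}.
FIRST(Q'): from Q'->R we get {b}. So FIRST(Q') = {b}.
FOLLOW(Q) includes $ since Q is the start symbol.
FOLLOW(Q): in Q->R Q y c, Q is followed by y c with FIRST {y}; in Q->e Q z, Q is followed by z with FIRST {z}. Thus FOLLOW(Q) = {$, y, z}.
FOLLOW(S): in Q->b Q' S c, S is followed by c with FIRST {c}. Thus FOLLOW(S) = {c}.
FOLLOW(Q'): in Q->b Q' S c, Q' is followed by S c with FIRST {b, c}. Thus FOLLOW(Q') = {b, c}.
FOLLOW(R): in Q->R Q y c, R is followed by Q y c with FIRST {b, e, y}; in S->R, the suffix after R is empty, so FOLLOW(R) ⊇ FOLLOW(S) = {c}; in Q'->R, the suffix after R is empty, so FOLLOW(R) ⊇ FOLLOW(Q') = {b, c}. Thus FOLLOW(R) = {b, c, e, y}.

{b, c, e, y}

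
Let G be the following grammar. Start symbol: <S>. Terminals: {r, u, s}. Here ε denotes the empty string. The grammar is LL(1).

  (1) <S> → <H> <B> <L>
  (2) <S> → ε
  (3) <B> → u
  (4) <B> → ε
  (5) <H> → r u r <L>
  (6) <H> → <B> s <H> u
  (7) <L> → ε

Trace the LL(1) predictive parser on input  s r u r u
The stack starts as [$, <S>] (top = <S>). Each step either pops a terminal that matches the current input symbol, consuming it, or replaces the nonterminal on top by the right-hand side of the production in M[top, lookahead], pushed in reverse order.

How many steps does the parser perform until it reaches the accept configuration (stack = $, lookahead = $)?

step 1: stack=$ <S>  input=s r u r u $  — expand <S> → <H> <B> <L>
step 2: stack=$ <L> <B> <H>  input=s r u r u $  — expand <H> → <B> s <H> u
step 3: stack=$ <L> <B> u <H> s <B>  input=s r u r u $  — expand <B> → ε
step 4: stack=$ <L> <B> u <H> s  input=s r u r u $  — match s
step 5: stack=$ <L> <B> u <H>  input=r u r u $  — expand <H> → r u r <L>
step 6: stack=$ <L> <B> u <L> r u r  input=r u r u $  — match r
step 7: stack=$ <L> <B> u <L> r u  input=u r u $  — match u
step 8: stack=$ <L> <B> u <L> r  input=r u $  — match r
step 9: stack=$ <L> <B> u <L>  input=u $  — expand <L> → ε
step 10: stack=$ <L> <B> u  input=u $  — match u
step 11: stack=$ <L> <B>  input=$  — expand <B> → ε
step 12: stack=$ <L>  input=$  — expand <L> → ε
Accept reached after 12 steps.

12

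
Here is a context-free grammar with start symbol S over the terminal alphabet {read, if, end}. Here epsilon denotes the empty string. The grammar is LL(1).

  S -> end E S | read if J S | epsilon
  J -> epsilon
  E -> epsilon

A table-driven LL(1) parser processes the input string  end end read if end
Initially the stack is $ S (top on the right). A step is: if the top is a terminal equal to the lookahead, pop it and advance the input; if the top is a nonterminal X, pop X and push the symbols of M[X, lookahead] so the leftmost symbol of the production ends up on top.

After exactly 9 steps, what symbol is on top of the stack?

J

step 1: stack=$ S  input=end end read if end $  — expand S -> end E S
step 2: stack=$ S E end  input=end end read if end $  — match end
step 3: stack=$ S E  input=end read if end $  — expand E -> epsilon
step 4: stack=$ S  input=end read if end $  — expand S -> end E S
step 5: stack=$ S E end  input=end read if end $  — match end
step 6: stack=$ S E  input=read if end $  — expand E -> epsilon
step 7: stack=$ S  input=read if end $  — expand S -> read if J S
step 8: stack=$ S J if read  input=read if end $  — match read
step 9: stack=$ S J if  input=if end $  — match if
Stack after step 9: $ S J (top = J).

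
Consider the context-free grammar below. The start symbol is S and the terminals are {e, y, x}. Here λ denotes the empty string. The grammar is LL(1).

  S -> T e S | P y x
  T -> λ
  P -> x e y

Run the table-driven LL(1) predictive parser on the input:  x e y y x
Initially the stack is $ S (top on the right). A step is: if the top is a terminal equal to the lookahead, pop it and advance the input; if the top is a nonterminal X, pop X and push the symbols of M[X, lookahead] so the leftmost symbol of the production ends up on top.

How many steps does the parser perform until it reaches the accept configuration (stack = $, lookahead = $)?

     Stack        Input        Action
  1  $ S          x e y y x $  expand S -> P y x
  2  $ x y P      x e y y x $  expand P -> x e y
  3  $ x y y e x  x e y y x $  match x
  4  $ x y y e    e y y x $    match e
  5  $ x y y      y y x $      match y
  6  $ x y        y x $        match y
  7  $ x          x $          match x
Accept reached after 7 steps.

7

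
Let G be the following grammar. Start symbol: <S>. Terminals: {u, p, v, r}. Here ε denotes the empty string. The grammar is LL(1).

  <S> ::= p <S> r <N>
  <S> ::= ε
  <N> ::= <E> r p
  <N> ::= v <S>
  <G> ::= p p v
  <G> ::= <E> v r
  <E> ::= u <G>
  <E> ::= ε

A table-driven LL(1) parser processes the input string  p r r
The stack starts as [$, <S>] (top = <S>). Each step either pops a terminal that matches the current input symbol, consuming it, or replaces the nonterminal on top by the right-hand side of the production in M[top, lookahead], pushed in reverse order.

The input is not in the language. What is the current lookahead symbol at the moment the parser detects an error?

step 1: stack=$ <S>  input=p r r $  — expand <S> ::= p <S> r <N>
step 2: stack=$ <N> r <S> p  input=p r r $  — match p
step 3: stack=$ <N> r <S>  input=r r $  — expand <S> ::= ε
step 4: stack=$ <N> r  input=r r $  — match r
step 5: stack=$ <N>  input=r $  — expand <N> ::= <E> r p
step 6: stack=$ p r <E>  input=r $  — expand <E> ::= ε
step 7: stack=$ p r  input=r $  — match r
step 8: stack=$ p  input=$  — error: top is terminal p but lookahead is $

$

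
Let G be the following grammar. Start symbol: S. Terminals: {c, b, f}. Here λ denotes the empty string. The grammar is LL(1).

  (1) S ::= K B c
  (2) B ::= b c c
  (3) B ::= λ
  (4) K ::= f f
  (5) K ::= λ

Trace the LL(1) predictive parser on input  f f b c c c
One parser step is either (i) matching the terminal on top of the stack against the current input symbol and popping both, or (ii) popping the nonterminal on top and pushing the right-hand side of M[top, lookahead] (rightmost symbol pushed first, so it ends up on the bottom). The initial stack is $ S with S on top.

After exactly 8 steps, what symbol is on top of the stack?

step 1: stack=$ S  input=f f b c c c $  — expand S ::= K B c
step 2: stack=$ c B K  input=f f b c c c $  — expand K ::= f f
step 3: stack=$ c B f f  input=f f b c c c $  — match f
step 4: stack=$ c B f  input=f b c c c $  — match f
step 5: stack=$ c B  input=b c c c $  — expand B ::= b c c
step 6: stack=$ c c c b  input=b c c c $  — match b
step 7: stack=$ c c c  input=c c c $  — match c
step 8: stack=$ c c  input=c c $  — match c
Stack after step 8: $ c (top = c).

c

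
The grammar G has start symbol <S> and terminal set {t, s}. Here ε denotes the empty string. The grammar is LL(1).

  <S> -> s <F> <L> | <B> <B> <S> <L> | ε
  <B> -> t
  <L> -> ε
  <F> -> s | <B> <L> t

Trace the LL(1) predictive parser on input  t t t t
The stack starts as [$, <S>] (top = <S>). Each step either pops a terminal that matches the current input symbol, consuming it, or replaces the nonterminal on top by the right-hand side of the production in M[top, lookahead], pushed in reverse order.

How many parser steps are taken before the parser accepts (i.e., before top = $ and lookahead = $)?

step 1: stack=$ <S>  input=t t t t $  — expand <S> -> <B> <B> <S> <L>
step 2: stack=$ <L> <S> <B> <B>  input=t t t t $  — expand <B> -> t
step 3: stack=$ <L> <S> <B> t  input=t t t t $  — match t
step 4: stack=$ <L> <S> <B>  input=t t t $  — expand <B> -> t
step 5: stack=$ <L> <S> t  input=t t t $  — match t
step 6: stack=$ <L> <S>  input=t t $  — expand <S> -> <B> <B> <S> <L>
step 7: stack=$ <L> <L> <S> <B> <B>  input=t t $  — expand <B> -> t
step 8: stack=$ <L> <L> <S> <B> t  input=t t $  — match t
step 9: stack=$ <L> <L> <S> <B>  input=t $  — expand <B> -> t
step 10: stack=$ <L> <L> <S> t  input=t $  — match t
step 11: stack=$ <L> <L> <S>  input=$  — expand <S> -> ε
step 12: stack=$ <L> <L>  input=$  — expand <L> -> ε
step 13: stack=$ <L>  input=$  — expand <L> -> ε
Accept reached after 13 steps.

13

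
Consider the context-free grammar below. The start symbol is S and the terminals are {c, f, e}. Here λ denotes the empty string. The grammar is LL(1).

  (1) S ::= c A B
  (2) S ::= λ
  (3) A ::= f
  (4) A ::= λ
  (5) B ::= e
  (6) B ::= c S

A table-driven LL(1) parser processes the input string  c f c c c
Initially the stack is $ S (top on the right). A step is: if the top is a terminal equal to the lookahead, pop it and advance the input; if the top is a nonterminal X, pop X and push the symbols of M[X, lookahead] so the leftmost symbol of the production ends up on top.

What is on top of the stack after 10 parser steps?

step 1: stack=$ S  input=c f c c c $  — expand S ::= c A B
step 2: stack=$ B A c  input=c f c c c $  — match c
step 3: stack=$ B A  input=f c c c $  — expand A ::= f
step 4: stack=$ B f  input=f c c c $  — match f
step 5: stack=$ B  input=c c c $  — expand B ::= c S
step 6: stack=$ S c  input=c c c $  — match c
step 7: stack=$ S  input=c c $  — expand S ::= c A B
step 8: stack=$ B A c  input=c c $  — match c
step 9: stack=$ B A  input=c $  — expand A ::= λ
step 10: stack=$ B  input=c $  — expand B ::= c S
Stack after step 10: $ S c (top = c).

c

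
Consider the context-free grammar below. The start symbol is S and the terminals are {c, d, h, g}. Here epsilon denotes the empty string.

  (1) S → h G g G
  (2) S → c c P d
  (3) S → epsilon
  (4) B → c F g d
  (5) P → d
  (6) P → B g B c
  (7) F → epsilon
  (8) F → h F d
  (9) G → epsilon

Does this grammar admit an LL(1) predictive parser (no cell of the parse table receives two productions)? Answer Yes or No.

FIRST(S) = {epsilon, c, h}
FIRST(B) = {c}
FIRST(P) = {c, d}
FIRST(F) = {epsilon, h}
FIRST(G) = {epsilon}
FOLLOW(S) = {$}
FOLLOW(B) = {c, g}
FOLLOW(P) = {d}
FOLLOW(F) = {d, g}
FOLLOW(G) = {$, g}
Each cell of M receives at most one production.

Yes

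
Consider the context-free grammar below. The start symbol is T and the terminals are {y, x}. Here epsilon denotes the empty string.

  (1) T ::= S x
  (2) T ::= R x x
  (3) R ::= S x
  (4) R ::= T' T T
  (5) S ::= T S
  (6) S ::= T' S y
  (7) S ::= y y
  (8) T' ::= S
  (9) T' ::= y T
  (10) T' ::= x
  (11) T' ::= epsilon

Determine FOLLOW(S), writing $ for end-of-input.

{x, y}

FIRST(T): from T::=S x we get {x, y}; from T::=R x x we get {x, y}. So FIRST(T) = {x, y}.
FIRST(R): from R::=S x we get {x, y}; from R::=T' T T we get {x, y}. So FIRST(R) = {x, y}.
FIRST(S): from S::=T S we get {x, y}; from S::=T' S y we get {x, y}; from S::=y y we get {y}. So FIRST(S) = {x, y}.
FIRST(T'): from T'::=S we get {x, y}; from T'::=y T we get {y}; from T'::=x we get {x}; from T'::=epsilon we get {epsilon}. So FIRST(T') = {epsilon, x, y}.
FOLLOW(T) includes $ since T is the start symbol.
FOLLOW(R): in T::=R x x, R is followed by x x with FIRST {x}. Thus FOLLOW(R) = {x}.
FOLLOW(T'): in R::=T' T T, T' is followed by T T with FIRST {x, y}; in S::=T' S y, T' is followed by S y with FIRST {x, y}. Thus FOLLOW(T') = {x, y}.
FOLLOW(T): in R::=T' T T (occurrence 1), T is followed by T with FIRST {x, y}; in R::=T' T T (occurrence 2), the suffix after T is empty, so FOLLOW(T) ⊇ FOLLOW(R) = {x}; in S::=T S, T is followed by S with FIRST {x, y}; in T'::=y T, the suffix after T is empty, so FOLLOW(T) ⊇ FOLLOW(T') = {x, y}. Thus FOLLOW(T) = {$, x, y}.
FOLLOW(S): in T::=S x, S is followed by x with FIRST {x}; in R::=S x, S is followed by x with FIRST {x}; in S::=T S, the suffix after S is empty (adds nothing new); in S::=T' S y, S is followed by y with FIRST {y}; in T'::=S, the suffix after S is empty, so FOLLOW(S) ⊇ FOLLOW(T') = {x, y}. Thus FOLLOW(S) = {x, y}.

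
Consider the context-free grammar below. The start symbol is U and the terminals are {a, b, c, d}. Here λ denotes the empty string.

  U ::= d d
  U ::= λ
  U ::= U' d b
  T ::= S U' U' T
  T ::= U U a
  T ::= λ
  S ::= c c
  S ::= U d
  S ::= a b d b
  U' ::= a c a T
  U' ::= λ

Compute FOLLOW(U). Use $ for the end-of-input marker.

{$, a, d}

FIRST(U') = {λ, a}
FIRST(U) = {λ, a, d}  (via U' d b)
FIRST(S) = {a, c, d}  (via U d)
FIRST(T) = {λ, a, c, d}  (via S U' U' T, U U a)
FOLLOW(U) includes $ since U is the start symbol.
FOLLOW(U): in T::=U U a (occurrence 1), U is followed by U a with FIRST {a, d}; in T::=U U a (occurrence 2), U is followed by a with FIRST {a}; in S::=U d, U is followed by d with FIRST {d}. Thus FOLLOW(U) = {$, a, d}.
FOLLOW(T): in T::=S U' U' T, the suffix after T is empty (adds nothing new); in U'::=a c a T, the suffix after T is empty, so FOLLOW(T) ⊇ FOLLOW(U') = {a, c, d}. Thus FOLLOW(T) = {a, c, d}.
FOLLOW(S): in T::=S U' U' T, S is followed by U' U' T with FIRST {λ, a, c, d}; in T::=S U' U' T, the suffix after S is nullable, so FOLLOW(S) ⊇ FOLLOW(T) = {a, c, d}. Thus FOLLOW(S) = {a, c, d}.
FOLLOW(U'): in U::=U' d b, U' is followed by d b with FIRST {d}; in T::=S U' U' T (occurrence 1), U' is followed by U' T with FIRST {λ, a, c, d}; in T::=S U' U' T (occurrence 1), the suffix after U' is nullable, so FOLLOW(U') ⊇ FOLLOW(T) = {a, c, d}; in T::=S U' U' T (occurrence 2), U' is followed by T with FIRST {λ, a, c, d}; in T::=S U' U' T (occurrence 2), the suffix after U' is nullable, so FOLLOW(U') ⊇ FOLLOW(T) = {a, c, d}. Thus FOLLOW(U') = {a, c, d}.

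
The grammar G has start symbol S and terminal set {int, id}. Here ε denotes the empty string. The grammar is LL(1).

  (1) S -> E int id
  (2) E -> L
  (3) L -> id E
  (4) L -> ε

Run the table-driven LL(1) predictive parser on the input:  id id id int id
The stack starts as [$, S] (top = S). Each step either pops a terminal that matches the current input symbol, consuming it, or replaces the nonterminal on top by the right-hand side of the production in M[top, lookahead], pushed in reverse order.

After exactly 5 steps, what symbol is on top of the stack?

L

     Stack          Input              Action
  1  $ S            id id id int id $  expand S -> E int id
  2  $ id int E     id id id int id $  expand E -> L
  3  $ id int L     id id id int id $  expand L -> id E
  4  $ id int E id  id id id int id $  match id
  5  $ id int E     id id int id $     expand E -> L
Stack after step 5: $ id int L (top = L).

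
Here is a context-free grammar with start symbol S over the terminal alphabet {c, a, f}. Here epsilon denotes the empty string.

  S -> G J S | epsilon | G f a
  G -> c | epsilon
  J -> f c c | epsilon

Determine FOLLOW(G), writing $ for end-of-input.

FIRST(G) = {epsilon, c}
FIRST(J) = {epsilon, f}
FIRST(S) = {epsilon, c, f}  (via G J S, G f a)
FOLLOW(S) includes $ since S is the start symbol.
FOLLOW(S): in S->G J S, the suffix after S is empty (adds nothing new). Thus FOLLOW(S) = {$}.
FOLLOW(G): in S->G J S, G is followed by J S with FIRST {epsilon, c, f}; in S->G J S, the suffix after G is nullable, so FOLLOW(G) ⊇ FOLLOW(S) = {$}; in S->G f a, G is followed by f a with FIRST {f}. Thus FOLLOW(G) = {$, c, f}.
FOLLOW(J): in S->G J S, J is followed by S with FIRST {epsilon, c, f}; in S->G J S, the suffix after J is nullable, so FOLLOW(J) ⊇ FOLLOW(S) = {$}. Thus FOLLOW(J) = {$, c, f}.

{$, c, f}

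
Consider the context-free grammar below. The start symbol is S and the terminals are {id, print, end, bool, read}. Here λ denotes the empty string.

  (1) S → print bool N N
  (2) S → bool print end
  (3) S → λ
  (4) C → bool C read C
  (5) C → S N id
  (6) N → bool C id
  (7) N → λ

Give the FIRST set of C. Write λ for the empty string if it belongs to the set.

FIRST(S): from S→print bool N N we get {print}; from S→bool print end we get {bool}; from S→λ we get {λ}. So FIRST(S) = {λ, bool, print}.
FIRST(N): from N→bool C id we get {bool}; from N→λ we get {λ}. So FIRST(N) = {λ, bool}.
FIRST(C): from C→bool C read C we get {bool}; from C→S N id we get {bool, id, print}. So FIRST(C) = {bool, id, print}.

{bool, id, print}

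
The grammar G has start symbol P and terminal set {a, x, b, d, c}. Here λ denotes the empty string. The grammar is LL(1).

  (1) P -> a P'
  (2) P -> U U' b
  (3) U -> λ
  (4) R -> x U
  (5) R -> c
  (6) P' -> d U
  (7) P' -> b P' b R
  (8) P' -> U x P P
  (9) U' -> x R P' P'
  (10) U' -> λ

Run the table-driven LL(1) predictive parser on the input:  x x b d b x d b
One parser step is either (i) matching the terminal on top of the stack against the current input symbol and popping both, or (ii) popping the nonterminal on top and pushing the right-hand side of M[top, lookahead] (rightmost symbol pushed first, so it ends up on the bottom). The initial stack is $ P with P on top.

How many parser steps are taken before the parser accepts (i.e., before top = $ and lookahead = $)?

20

      Stack            Input              Action
   1  $ P              x x b d b x d b $  expand P -> U U' b
   2  $ b U' U         x x b d b x d b $  expand U -> λ
   3  $ b U'           x x b d b x d b $  expand U' -> x R P' P'
   4  $ b P' P' R x    x x b d b x d b $  match x
   5  $ b P' P' R      x b d b x d b $    expand R -> x U
   6  $ b P' P' U x    x b d b x d b $    match x
   7  $ b P' P' U      b d b x d b $      expand U -> λ
   8  $ b P' P'        b d b x d b $      expand P' -> b P' b R
   9  $ b P' R b P' b  b d b x d b $      match b
  10  $ b P' R b P'    d b x d b $        expand P' -> d U
  11  $ b P' R b U d   d b x d b $        match d
  12  $ b P' R b U     b x d b $          expand U -> λ
  13  $ b P' R b       b x d b $          match b
  14  $ b P' R         x d b $            expand R -> x U
  15  $ b P' U x       x d b $            match x
  16  $ b P' U         d b $              expand U -> λ
  17  $ b P'           d b $              expand P' -> d U
  18  $ b U d          d b $              match d
  19  $ b U            b $                expand U -> λ
  20  $ b              b $                match b
Accept reached after 20 steps.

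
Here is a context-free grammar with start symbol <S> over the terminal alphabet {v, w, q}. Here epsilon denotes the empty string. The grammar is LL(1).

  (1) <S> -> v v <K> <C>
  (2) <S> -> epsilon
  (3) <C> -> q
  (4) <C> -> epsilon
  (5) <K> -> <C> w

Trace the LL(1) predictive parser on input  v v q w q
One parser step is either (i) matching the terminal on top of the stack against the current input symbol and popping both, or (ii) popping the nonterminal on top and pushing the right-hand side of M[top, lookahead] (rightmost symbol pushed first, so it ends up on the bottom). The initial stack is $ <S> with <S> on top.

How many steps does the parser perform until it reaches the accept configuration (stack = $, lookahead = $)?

9

step 1: stack=$ <S>  input=v v q w q $  — expand <S> -> v v <K> <C>
step 2: stack=$ <C> <K> v v  input=v v q w q $  — match v
step 3: stack=$ <C> <K> v  input=v q w q $  — match v
step 4: stack=$ <C> <K>  input=q w q $  — expand <K> -> <C> w
step 5: stack=$ <C> w <C>  input=q w q $  — expand <C> -> q
step 6: stack=$ <C> w q  input=q w q $  — match q
step 7: stack=$ <C> w  input=w q $  — match w
step 8: stack=$ <C>  input=q $  — expand <C> -> q
step 9: stack=$ q  input=q $  — match q
Accept reached after 9 steps.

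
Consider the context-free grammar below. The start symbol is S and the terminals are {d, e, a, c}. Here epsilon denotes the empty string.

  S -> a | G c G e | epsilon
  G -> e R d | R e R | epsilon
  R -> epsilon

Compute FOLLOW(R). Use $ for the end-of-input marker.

FIRST(R): from R->epsilon we get {epsilon}. So FIRST(R) = {epsilon}.
FIRST(G): from G->e R d we get {e}; from G->R e R we get {e}; from G->epsilon we get {epsilon}. So FIRST(G) = {epsilon, e}.
FIRST(S): from S->a we get {a}; from S->G c G e we get {c, e}; from S->epsilon we get {epsilon}. So FIRST(S) = {epsilon, a, c, e}.
FOLLOW(S) includes $ since S is the start symbol.
FOLLOW(S): S appears on no right-hand side. Thus FOLLOW(S) = {$}.
FOLLOW(G): in S->G c G e (occurrence 1), G is followed by c G e with FIRST {c}; in S->G c G e (occurrence 2), G is followed by e with FIRST {e}. Thus FOLLOW(G) = {c, e}.
FOLLOW(R): in G->e R d, R is followed by d with FIRST {d}; in G->R e R (occurrence 1), R is followed by e R with FIRST {e}; in G->R e R (occurrence 2), the suffix after R is empty, so FOLLOW(R) ⊇ FOLLOW(G) = {c, e}. Thus FOLLOW(R) = {c, d, e}.

{c, d, e}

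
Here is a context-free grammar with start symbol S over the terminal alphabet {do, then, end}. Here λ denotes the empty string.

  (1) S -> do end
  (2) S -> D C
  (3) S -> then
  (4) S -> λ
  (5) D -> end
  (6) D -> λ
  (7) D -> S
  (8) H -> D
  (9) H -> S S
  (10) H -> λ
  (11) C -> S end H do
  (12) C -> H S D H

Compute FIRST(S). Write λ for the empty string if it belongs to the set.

FIRST(S): from S->do end we get {do}; from S->D C we get {λ, do, end, then}; from S->then we get {then}; from S->λ we get {λ}. So FIRST(S) = {λ, do, end, then}.
FIRST(D): from D->end we get {end}; from D->λ we get {λ}; from D->S we get {λ, do, end, then}. So FIRST(D) = {λ, do, end, then}.
FIRST(H): from H->D we get {λ, do, end, then}; from H->S S we get {λ, do, end, then}; from H->λ we get {λ}. So FIRST(H) = {λ, do, end, then}.
FIRST(C): from C->S end H do we get {do, end, then}; from C->H S D H we get {λ, do, end, then}. So FIRST(C) = {λ, do, end, then}.

{λ, do, end, then}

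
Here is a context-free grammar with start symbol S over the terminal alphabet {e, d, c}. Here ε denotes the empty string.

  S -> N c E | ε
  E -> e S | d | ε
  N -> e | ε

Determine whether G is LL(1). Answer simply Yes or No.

Yes

FIRST(S) = {ε, c, e}
FIRST(E) = {ε, d, e}
FIRST(N) = {ε, e}
FOLLOW(S) = {$}
FOLLOW(E) = {$}
FOLLOW(N) = {c}
Each cell of M receives at most one production.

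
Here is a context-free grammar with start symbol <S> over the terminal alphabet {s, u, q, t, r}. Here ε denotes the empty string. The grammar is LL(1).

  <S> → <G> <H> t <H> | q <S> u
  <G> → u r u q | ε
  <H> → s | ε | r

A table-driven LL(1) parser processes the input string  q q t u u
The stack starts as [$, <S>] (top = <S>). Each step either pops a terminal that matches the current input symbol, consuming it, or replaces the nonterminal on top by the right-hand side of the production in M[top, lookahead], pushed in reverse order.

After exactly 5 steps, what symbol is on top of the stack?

step 1: stack=$ <S>  input=q q t u u $  — expand <S> → q <S> u
step 2: stack=$ u <S> q  input=q q t u u $  — match q
step 3: stack=$ u <S>  input=q t u u $  — expand <S> → q <S> u
step 4: stack=$ u u <S> q  input=q t u u $  — match q
step 5: stack=$ u u <S>  input=t u u $  — expand <S> → <G> <H> t <H>
Stack after step 5: $ u u <H> t <H> <G> (top = <G>).

<G>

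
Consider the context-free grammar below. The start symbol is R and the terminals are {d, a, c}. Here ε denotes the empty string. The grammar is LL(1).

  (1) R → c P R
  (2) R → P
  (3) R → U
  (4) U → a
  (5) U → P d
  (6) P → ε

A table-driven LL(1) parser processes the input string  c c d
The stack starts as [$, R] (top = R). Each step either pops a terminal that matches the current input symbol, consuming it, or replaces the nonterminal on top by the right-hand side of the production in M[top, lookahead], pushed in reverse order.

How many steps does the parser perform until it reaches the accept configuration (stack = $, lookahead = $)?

10

      Stack    Input    Action
   1  $ R      c c d $  expand R → c P R
   2  $ R P c  c c d $  match c
   3  $ R P    c d $    expand P → ε
   4  $ R      c d $    expand R → c P R
   5  $ R P c  c d $    match c
   6  $ R P    d $      expand P → ε
   7  $ R      d $      expand R → U
   8  $ U      d $      expand U → P d
   9  $ d P    d $      expand P → ε
  10  $ d      d $      match d
Accept reached after 10 steps.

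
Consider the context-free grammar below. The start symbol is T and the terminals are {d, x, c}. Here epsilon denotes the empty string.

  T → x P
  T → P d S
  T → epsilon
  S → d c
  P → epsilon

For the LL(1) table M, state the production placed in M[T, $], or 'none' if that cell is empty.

FIRST(S): from S→d c we get {d}. So FIRST(S) = {d}.
FIRST(P): from P→epsilon we get {epsilon}. So FIRST(P) = {epsilon}.
FIRST(T): from T→x P we get {x}; from T→P d S we get {d}; from T→epsilon we get {epsilon}. So FIRST(T) = {epsilon, d, x}.
FOLLOW(T) includes $ since T is the start symbol.
FOLLOW(T): T appears on no right-hand side. Thus FOLLOW(T) = {$}.
For T → x P: FIRST(x P) = {x}, so it goes in M[T, t] for t ∈ {x}.
For T → P d S: FIRST(P d S) = {d}, so it goes in M[T, t] for t ∈ {d}.
For T → epsilon: FIRST(epsilon) = {epsilon}, so it goes in M[T, t] for t ∈ {}; since epsilon ∈ FIRST, also for every t ∈ FOLLOW(T) = {$}.

T → epsilon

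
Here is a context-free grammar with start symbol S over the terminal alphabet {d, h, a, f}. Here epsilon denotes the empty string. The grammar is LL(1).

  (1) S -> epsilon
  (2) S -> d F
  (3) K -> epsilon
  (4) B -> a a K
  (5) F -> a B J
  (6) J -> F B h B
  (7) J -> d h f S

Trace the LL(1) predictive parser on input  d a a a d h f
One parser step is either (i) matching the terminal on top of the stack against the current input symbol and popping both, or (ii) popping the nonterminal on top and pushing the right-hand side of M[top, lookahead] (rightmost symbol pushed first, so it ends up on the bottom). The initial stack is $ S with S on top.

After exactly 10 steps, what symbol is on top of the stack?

h

      Stack      Input            Action
   1  $ S        d a a a d h f $  expand S -> d F
   2  $ F d      d a a a d h f $  match d
   3  $ F        a a a d h f $    expand F -> a B J
   4  $ J B a    a a a d h f $    match a
   5  $ J B      a a d h f $      expand B -> a a K
   6  $ J K a a  a a d h f $      match a
   7  $ J K a    a d h f $        match a
   8  $ J K      d h f $          expand K -> epsilon
   9  $ J        d h f $          expand J -> d h f S
  10  $ S f h d  d h f $          match d
Stack after step 10: $ S f h (top = h).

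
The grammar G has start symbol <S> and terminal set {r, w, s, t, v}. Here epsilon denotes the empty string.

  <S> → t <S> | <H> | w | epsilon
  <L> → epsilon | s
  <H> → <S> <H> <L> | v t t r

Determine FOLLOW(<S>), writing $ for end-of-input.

{$, t, v, w}

FIRST(<L>): from <L>→epsilon we get {epsilon}; from <L>→s we get {s}. So FIRST(<L>) = {epsilon, s}.
FIRST(<S>): from <S>→t <S> we get {t}; from <S>→<H> we get {t, v, w}; from <S>→w we get {w}; from <S>→epsilon we get {epsilon}. So FIRST(<S>) = {epsilon, t, v, w}.
FIRST(<H>): from <H>→<S> <H> <L> we get {t, v, w}; from <H>→v t t r we get {v}. So FIRST(<H>) = {t, v, w}.
FOLLOW(<S>) includes $ since <S> is the start symbol.
FOLLOW(<S>): in <S>→t <S>, the suffix after <S> is empty (adds nothing new); in <H>→<S> <H> <L>, <S> is followed by <H> <L> with FIRST {t, v, w}. Thus FOLLOW(<S>) = {$, t, v, w}.
FOLLOW(<H>): in <S>→<H>, the suffix after <H> is empty, so FOLLOW(<H>) ⊇ FOLLOW(<S>) = {$, t, v, w}; in <H>→<S> <H> <L>, <H> is followed by <L> with FIRST {epsilon, s}; in <H>→<S> <H> <L>, the suffix after <H> is nullable (adds nothing new). Thus FOLLOW(<H>) = {$, s, t, v, w}.
FOLLOW(<L>): in <H>→<S> <H> <L>, the suffix after <L> is empty, so FOLLOW(<L>) ⊇ FOLLOW(<H>) = {$, s, t, v, w}. Thus FOLLOW(<L>) = {$, s, t, v, w}.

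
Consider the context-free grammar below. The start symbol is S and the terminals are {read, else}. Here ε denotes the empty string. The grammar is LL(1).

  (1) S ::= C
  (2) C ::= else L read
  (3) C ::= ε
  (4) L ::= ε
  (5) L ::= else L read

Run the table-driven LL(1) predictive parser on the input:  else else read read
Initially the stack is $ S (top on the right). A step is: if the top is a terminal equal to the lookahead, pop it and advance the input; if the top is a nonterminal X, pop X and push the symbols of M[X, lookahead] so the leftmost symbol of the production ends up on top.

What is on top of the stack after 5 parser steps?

L

step 1: stack=$ S  input=else else read read $  — expand S ::= C
step 2: stack=$ C  input=else else read read $  — expand C ::= else L read
step 3: stack=$ read L else  input=else else read read $  — match else
step 4: stack=$ read L  input=else read read $  — expand L ::= else L read
step 5: stack=$ read read L else  input=else read read $  — match else
Stack after step 5: $ read read L (top = L).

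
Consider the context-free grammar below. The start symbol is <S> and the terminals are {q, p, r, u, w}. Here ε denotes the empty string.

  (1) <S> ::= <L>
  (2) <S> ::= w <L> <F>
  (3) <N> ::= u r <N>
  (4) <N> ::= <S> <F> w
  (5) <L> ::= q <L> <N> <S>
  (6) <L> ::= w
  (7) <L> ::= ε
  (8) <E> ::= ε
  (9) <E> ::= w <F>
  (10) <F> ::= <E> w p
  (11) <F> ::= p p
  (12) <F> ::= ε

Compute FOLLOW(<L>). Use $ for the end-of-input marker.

FIRST(<L>) = {ε, q, w}
FIRST(<E>) = {ε, w}
FIRST(<S>) = {ε, q, w}  (via <L>)
FIRST(<F>) = {ε, p, w}  (via <E> w p)
FIRST(<N>) = {p, q, u, w}  (via <S> <F> w)
FOLLOW(<S>) includes $ since <S> is the start symbol.
FOLLOW(<E>): in <F>::=<E> w p, <E> is followed by w p with FIRST {w}. Thus FOLLOW(<E>) = {w}.
FOLLOW(<S>): in <N>::=<S> <F> w, <S> is followed by <F> w with FIRST {p, w}; in <L>::=q <L> <N> <S>, the suffix after <S> is empty, so FOLLOW(<S>) ⊇ FOLLOW(<L>) = {$, p, q, u, w}. Thus FOLLOW(<S>) = {$, p, q, u, w}.
FOLLOW(<L>): in <S>::=<L>, the suffix after <L> is empty, so FOLLOW(<L>) ⊇ FOLLOW(<S>) = {$, p, q, u, w}; in <S>::=w <L> <F>, <L> is followed by <F> with FIRST {ε, p, w}; in <S>::=w <L> <F>, the suffix after <L> is nullable, so FOLLOW(<L>) ⊇ FOLLOW(<S>) = {$, p, q, u, w}; in <L>::=q <L> <N> <S>, <L> is followed by <N> <S> with FIRST {p, q, u, w}. Thus FOLLOW(<L>) = {$, p, q, u, w}.
FOLLOW(<N>): in <N>::=u r <N>, the suffix after <N> is empty (adds nothing new); in <L>::=q <L> <N> <S>, <N> is followed by <S> with FIRST {ε, q, w}; in <L>::=q <L> <N> <S>, the suffix after <N> is nullable, so FOLLOW(<N>) ⊇ FOLLOW(<L>) = {$, p, q, u, w}. Thus FOLLOW(<N>) = {$, p, q, u, w}.
FOLLOW(<F>): in <S>::=w <L> <F>, the suffix after <F> is empty, so FOLLOW(<F>) ⊇ FOLLOW(<S>) = {$, p, q, u, w}; in <N>::=<S> <F> w, <F> is followed by w with FIRST {w}; in <E>::=w <F>, the suffix after <F> is empty, so FOLLOW(<F>) ⊇ FOLLOW(<E>) = {w}. Thus FOLLOW(<F>) = {$, p, q, u, w}.

{$, p, q, u, w}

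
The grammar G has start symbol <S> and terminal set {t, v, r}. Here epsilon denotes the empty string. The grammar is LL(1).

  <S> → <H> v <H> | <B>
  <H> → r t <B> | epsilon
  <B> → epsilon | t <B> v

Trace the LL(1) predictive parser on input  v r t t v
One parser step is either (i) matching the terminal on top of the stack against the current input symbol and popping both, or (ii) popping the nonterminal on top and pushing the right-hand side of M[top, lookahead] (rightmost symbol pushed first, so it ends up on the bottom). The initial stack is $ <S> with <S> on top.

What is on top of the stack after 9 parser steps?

     Stack        Input        Action
  1  $ <S>        v r t t v $  expand <S> → <H> v <H>
  2  $ <H> v <H>  v r t t v $  expand <H> → epsilon
  3  $ <H> v      v r t t v $  match v
  4  $ <H>        r t t v $    expand <H> → r t <B>
  5  $ <B> t r    r t t v $    match r
  6  $ <B> t      t t v $      match t
  7  $ <B>        t v $        expand <B> → t <B> v
  8  $ v <B> t    t v $        match t
  9  $ v <B>      v $          expand <B> → epsilon
Stack after step 9: $ v (top = v).

v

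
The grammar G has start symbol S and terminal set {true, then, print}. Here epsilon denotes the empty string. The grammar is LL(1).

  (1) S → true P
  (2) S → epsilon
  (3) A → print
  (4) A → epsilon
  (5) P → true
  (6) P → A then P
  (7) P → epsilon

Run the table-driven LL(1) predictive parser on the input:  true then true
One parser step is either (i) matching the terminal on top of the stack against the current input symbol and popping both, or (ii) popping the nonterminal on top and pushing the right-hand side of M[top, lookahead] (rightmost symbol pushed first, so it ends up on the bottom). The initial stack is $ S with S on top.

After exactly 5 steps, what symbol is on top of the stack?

     Stack       Input             Action
  1  $ S         true then true $  expand S → true P
  2  $ P true    true then true $  match true
  3  $ P         then true $       expand P → A then P
  4  $ P then A  then true $       expand A → epsilon
  5  $ P then    then true $       match then
Stack after step 5: $ P (top = P).

P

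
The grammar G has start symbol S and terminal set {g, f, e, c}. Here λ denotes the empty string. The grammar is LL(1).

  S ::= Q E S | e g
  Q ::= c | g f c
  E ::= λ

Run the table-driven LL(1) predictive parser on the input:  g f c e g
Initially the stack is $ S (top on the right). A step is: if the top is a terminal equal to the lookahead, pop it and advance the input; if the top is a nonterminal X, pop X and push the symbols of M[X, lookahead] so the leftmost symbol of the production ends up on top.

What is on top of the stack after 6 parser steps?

step 1: stack=$ S  input=g f c e g $  — expand S ::= Q E S
step 2: stack=$ S E Q  input=g f c e g $  — expand Q ::= g f c
step 3: stack=$ S E c f g  input=g f c e g $  — match g
step 4: stack=$ S E c f  input=f c e g $  — match f
step 5: stack=$ S E c  input=c e g $  — match c
step 6: stack=$ S E  input=e g $  — expand E ::= λ
Stack after step 6: $ S (top = S).

S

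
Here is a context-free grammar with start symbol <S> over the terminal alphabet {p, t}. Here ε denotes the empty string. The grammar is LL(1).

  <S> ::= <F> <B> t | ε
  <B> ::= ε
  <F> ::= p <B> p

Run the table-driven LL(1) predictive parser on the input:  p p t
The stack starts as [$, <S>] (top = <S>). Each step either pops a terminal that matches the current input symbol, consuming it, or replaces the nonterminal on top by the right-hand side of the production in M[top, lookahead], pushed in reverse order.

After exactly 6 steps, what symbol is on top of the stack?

t

     Stack            Input    Action
  1  $ <S>            p p t $  expand <S> ::= <F> <B> t
  2  $ t <B> <F>      p p t $  expand <F> ::= p <B> p
  3  $ t <B> p <B> p  p p t $  match p
  4  $ t <B> p <B>    p t $    expand <B> ::= ε
  5  $ t <B> p        p t $    match p
  6  $ t <B>          t $      expand <B> ::= ε
Stack after step 6: $ t (top = t).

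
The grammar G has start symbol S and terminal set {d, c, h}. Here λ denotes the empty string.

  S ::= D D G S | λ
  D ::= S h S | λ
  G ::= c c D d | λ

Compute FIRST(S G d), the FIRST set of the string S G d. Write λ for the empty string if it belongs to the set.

{c, d, h}

FIRST(G) = {λ, c}
FIRST(S) = {λ, c, h}  (via D D G S)
FIRST(D) = {λ, c, h}  (via S h S)
FIRST(S G d): take FIRST of each symbol in turn, carrying on past any symbol whose FIRST contains λ; result {c, d, h}.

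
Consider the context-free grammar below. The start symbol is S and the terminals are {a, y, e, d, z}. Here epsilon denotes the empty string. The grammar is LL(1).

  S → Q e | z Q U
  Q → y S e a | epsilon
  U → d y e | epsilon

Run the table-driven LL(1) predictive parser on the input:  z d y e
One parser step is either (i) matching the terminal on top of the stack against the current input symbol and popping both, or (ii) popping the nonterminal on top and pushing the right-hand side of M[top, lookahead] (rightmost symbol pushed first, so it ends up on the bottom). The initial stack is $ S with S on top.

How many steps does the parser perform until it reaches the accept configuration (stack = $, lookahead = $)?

step 1: stack=$ S  input=z d y e $  — expand S → z Q U
step 2: stack=$ U Q z  input=z d y e $  — match z
step 3: stack=$ U Q  input=d y e $  — expand Q → epsilon
step 4: stack=$ U  input=d y e $  — expand U → d y e
step 5: stack=$ e y d  input=d y e $  — match d
step 6: stack=$ e y  input=y e $  — match y
step 7: stack=$ e  input=e $  — match e
Accept reached after 7 steps.

7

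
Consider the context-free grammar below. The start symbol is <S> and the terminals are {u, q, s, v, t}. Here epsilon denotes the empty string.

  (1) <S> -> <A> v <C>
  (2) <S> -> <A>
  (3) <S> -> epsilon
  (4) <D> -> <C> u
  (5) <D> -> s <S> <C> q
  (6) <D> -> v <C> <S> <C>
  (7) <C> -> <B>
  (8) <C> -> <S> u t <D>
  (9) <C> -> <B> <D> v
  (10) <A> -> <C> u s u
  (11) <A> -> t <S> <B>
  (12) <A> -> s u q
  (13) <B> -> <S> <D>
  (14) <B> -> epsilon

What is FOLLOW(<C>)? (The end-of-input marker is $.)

FIRST(<S>): from <S>-><A> v <C> we get {s, t, u, v}; from <S>-><A> we get {s, t, u, v}; from <S>->epsilon we get {epsilon}. So FIRST(<S>) = {epsilon, s, t, u, v}.
FIRST(<D>): from <D>-><C> u we get {s, t, u, v}; from <D>->s <S> <C> q we get {s}; from <D>->v <C> <S> <C> we get {v}. So FIRST(<D>) = {s, t, u, v}.
FIRST(<B>): from <B>-><S> <D> we get {s, t, u, v}; from <B>->epsilon we get {epsilon}. So FIRST(<B>) = {epsilon, s, t, u, v}.
FIRST(<C>): from <C>-><B> we get {epsilon, s, t, u, v}; from <C>-><S> u t <D> we get {s, t, u, v}; from <C>-><B> <D> v we get {s, t, u, v}. So FIRST(<C>) = {epsilon, s, t, u, v}.
FIRST(<A>): from <A>-><C> u s u we get {s, t, u, v}; from <A>->t <S> <B> we get {t}; from <A>->s u q we get {s}. So FIRST(<A>) = {s, t, u, v}.
FOLLOW(<S>) includes $ since <S> is the start symbol.
FOLLOW(<S>): in <D>->s <S> <C> q, <S> is followed by <C> q with FIRST {q, s, t, u, v}; in <D>->v <C> <S> <C>, <S> is followed by <C> with FIRST {epsilon, s, t, u, v}; in <D>->v <C> <S> <C>, the suffix after <S> is nullable, so FOLLOW(<S>) ⊇ FOLLOW(<D>) = {$, q, s, t, u, v}; in <C>-><S> u t <D>, <S> is followed by u t <D> with FIRST {u}; in <A>->t <S> <B>, <S> is followed by <B> with FIRST {epsilon, s, t, u, v}; in <A>->t <S> <B>, the suffix after <S> is nullable, so FOLLOW(<S>) ⊇ FOLLOW(<A>) = {$, q, s, t, u, v}; in <B>-><S> <D>, <S> is followed by <D> with FIRST {s, t, u, v}. Thus FOLLOW(<S>) = {$, q, s, t, u, v}.
FOLLOW(<A>): in <S>-><A> v <C>, <A> is followed by v <C> with FIRST {v}; in <S>-><A>, the suffix after <A> is empty, so FOLLOW(<A>) ⊇ FOLLOW(<S>) = {$, q, s, t, u, v}. Thus FOLLOW(<A>) = {$, q, s, t, u, v}.
FOLLOW(<D>): in <C>-><S> u t <D>, the suffix after <D> is empty, so FOLLOW(<D>) ⊇ FOLLOW(<C>) = {$, q, s, t, u, v}; in <C>-><B> <D> v, <D> is followed by v with FIRST {v}; in <B>-><S> <D>, the suffix after <D> is empty, so FOLLOW(<D>) ⊇ FOLLOW(<B>) = {$, q, s, t, u, v}. Thus FOLLOW(<D>) = {$, q, s, t, u, v}.
FOLLOW(<C>): in <S>-><A> v <C>, the suffix after <C> is empty, so FOLLOW(<C>) ⊇ FOLLOW(<S>) = {$, q, s, t, u, v}; in <D>-><C> u, <C> is followed by u with FIRST {u}; in <D>->s <S> <C> q, <C> is followed by q with FIRST {q}; in <D>->v <C> <S> <C> (occurrence 1), <C> is followed by <S> <C> with FIRST {epsilon, s, t, u, v}; in <D>->v <C> <S> <C> (occurrence 1), the suffix after <C> is nullable, so FOLLOW(<C>) ⊇ FOLLOW(<D>) = {$, q, s, t, u, v}; in <D>->v <C> <S> <C> (occurrence 2), the suffix after <C> is empty, so FOLLOW(<C>) ⊇ FOLLOW(<D>) = {$, q, s, t, u, v}; in <A>-><C> u s u, <C> is followed by u s u with FIRST {u}. Thus FOLLOW(<C>) = {$, q, s, t, u, v}.
FOLLOW(<B>): in <C>-><B>, the suffix after <B> is empty, so FOLLOW(<B>) ⊇ FOLLOW(<C>) = {$, q, s, t, u, v}; in <C>-><B> <D> v, <B> is followed by <D> v with FIRST {s, t, u, v}; in <A>->t <S> <B>, the suffix after <B> is empty, so FOLLOW(<B>) ⊇ FOLLOW(<A>) = {$, q, s, t, u, v}. Thus FOLLOW(<B>) = {$, q, s, t, u, v}.

{$, q, s, t, u, v}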